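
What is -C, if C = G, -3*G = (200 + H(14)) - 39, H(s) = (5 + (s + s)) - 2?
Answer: 64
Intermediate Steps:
H(s) = 3 + 2*s (H(s) = (5 + 2*s) - 2 = 3 + 2*s)
G = -64 (G = -((200 + (3 + 2*14)) - 39)/3 = -((200 + (3 + 28)) - 39)/3 = -((200 + 31) - 39)/3 = -(231 - 39)/3 = -1/3*192 = -64)
C = -64
-C = -1*(-64) = 64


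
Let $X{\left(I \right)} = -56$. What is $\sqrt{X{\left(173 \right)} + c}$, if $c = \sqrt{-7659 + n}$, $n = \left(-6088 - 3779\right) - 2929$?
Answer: $\sqrt{-56 + i \sqrt{20455}} \approx 6.9855 + 10.237 i$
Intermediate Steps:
$n = -12796$ ($n = -9867 - 2929 = -12796$)
$c = i \sqrt{20455}$ ($c = \sqrt{-7659 - 12796} = \sqrt{-20455} = i \sqrt{20455} \approx 143.02 i$)
$\sqrt{X{\left(173 \right)} + c} = \sqrt{-56 + i \sqrt{20455}}$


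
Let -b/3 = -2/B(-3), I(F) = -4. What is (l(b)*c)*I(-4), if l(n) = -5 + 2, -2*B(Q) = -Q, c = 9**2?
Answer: 972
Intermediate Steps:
c = 81
B(Q) = Q/2 (B(Q) = -(-1)*Q/2 = Q/2)
b = -4 (b = -(-6)/((1/2)*(-3)) = -(-6)/(-3/2) = -(-6)*(-2)/3 = -3*4/3 = -4)
l(n) = -3
(l(b)*c)*I(-4) = -3*81*(-4) = -243*(-4) = 972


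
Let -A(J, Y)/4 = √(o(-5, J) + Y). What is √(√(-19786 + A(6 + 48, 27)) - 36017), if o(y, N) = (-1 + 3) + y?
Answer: √(-36017 + √2*√(-9893 - 4*√6)) ≈ 0.3708 + 189.78*I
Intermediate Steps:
o(y, N) = 2 + y
A(J, Y) = -4*√(-3 + Y) (A(J, Y) = -4*√((2 - 5) + Y) = -4*√(-3 + Y))
√(√(-19786 + A(6 + 48, 27)) - 36017) = √(√(-19786 - 4*√(-3 + 27)) - 36017) = √(√(-19786 - 8*√6) - 36017) = √(-36017 + √(-19786 - 8*√6))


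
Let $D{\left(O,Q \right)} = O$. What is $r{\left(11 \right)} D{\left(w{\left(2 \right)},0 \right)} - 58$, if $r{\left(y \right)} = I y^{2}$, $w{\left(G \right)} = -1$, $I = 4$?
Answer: $-542$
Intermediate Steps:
$r{\left(y \right)} = 4 y^{2}$
$r{\left(11 \right)} D{\left(w{\left(2 \right)},0 \right)} - 58 = 4 \cdot 11^{2} \left(-1\right) - 58 = 4 \cdot 121 \left(-1\right) - 58 = 484 \left(-1\right) - 58 = -484 - 58 = -542$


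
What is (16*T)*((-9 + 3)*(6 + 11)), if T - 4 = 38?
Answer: -68544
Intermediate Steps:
T = 42 (T = 4 + 38 = 42)
(16*T)*((-9 + 3)*(6 + 11)) = (16*42)*((-9 + 3)*(6 + 11)) = 672*(-6*17) = 672*(-102) = -68544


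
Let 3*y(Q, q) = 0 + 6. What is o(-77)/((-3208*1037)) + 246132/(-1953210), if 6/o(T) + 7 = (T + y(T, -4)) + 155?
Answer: -4981072877493/39527893356140 ≈ -0.12601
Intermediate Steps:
y(Q, q) = 2 (y(Q, q) = (0 + 6)/3 = (⅓)*6 = 2)
o(T) = 6/(150 + T) (o(T) = 6/(-7 + ((T + 2) + 155)) = 6/(-7 + ((2 + T) + 155)) = 6/(-7 + (157 + T)) = 6/(150 + T))
o(-77)/((-3208*1037)) + 246132/(-1953210) = (6/(150 - 77))/((-3208*1037)) + 246132/(-1953210) = (6/73)/(-3326696) + 246132*(-1/1953210) = (6*(1/73))*(-1/3326696) - 41022/325535 = (6/73)*(-1/3326696) - 41022/325535 = -3/121424404 - 41022/325535 = -4981072877493/39527893356140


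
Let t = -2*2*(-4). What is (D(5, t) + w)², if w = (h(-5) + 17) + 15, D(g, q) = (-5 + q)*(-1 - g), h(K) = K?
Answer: 1521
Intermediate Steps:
t = 16 (t = -4*(-4) = 16)
D(g, q) = (-1 - g)*(-5 + q)
w = 27 (w = (-5 + 17) + 15 = 12 + 15 = 27)
(D(5, t) + w)² = ((5 - 1*16 + 5*5 - 1*5*16) + 27)² = ((5 - 16 + 25 - 80) + 27)² = (-66 + 27)² = (-39)² = 1521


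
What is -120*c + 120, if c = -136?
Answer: 16440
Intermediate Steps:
-120*c + 120 = -120*(-136) + 120 = 16320 + 120 = 16440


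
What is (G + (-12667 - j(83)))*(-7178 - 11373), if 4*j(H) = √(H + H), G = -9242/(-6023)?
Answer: 1415146320549/6023 + 18551*√166/4 ≈ 2.3502e+8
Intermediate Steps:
G = 9242/6023 (G = -9242*(-1/6023) = 9242/6023 ≈ 1.5345)
j(H) = √2*√H/4 (j(H) = √(H + H)/4 = √(2*H)/4 = (√2*√H)/4 = √2*√H/4)
(G + (-12667 - j(83)))*(-7178 - 11373) = (9242/6023 + (-12667 - √2*√83/4))*(-7178 - 11373) = (9242/6023 + (-12667 - √166/4))*(-18551) = (-76284099/6023 - √166/4)*(-18551) = 1415146320549/6023 + 18551*√166/4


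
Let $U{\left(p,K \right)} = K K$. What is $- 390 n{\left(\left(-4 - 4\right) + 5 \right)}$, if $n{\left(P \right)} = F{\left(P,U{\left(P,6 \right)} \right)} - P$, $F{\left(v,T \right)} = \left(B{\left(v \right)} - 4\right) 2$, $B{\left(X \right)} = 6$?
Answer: $-2730$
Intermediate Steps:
$U{\left(p,K \right)} = K^{2}$
$F{\left(v,T \right)} = 4$ ($F{\left(v,T \right)} = \left(6 - 4\right) 2 = 2 \cdot 2 = 4$)
$n{\left(P \right)} = 4 - P$
$- 390 n{\left(\left(-4 - 4\right) + 5 \right)} = - 390 \left(4 - \left(\left(-4 - 4\right) + 5\right)\right) = - 390 \left(4 - \left(-8 + 5\right)\right) = - 390 \left(4 - -3\right) = - 390 \left(4 + 3\right) = \left(-390\right) 7 = -2730$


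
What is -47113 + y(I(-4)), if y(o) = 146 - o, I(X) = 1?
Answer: -46968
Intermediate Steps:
-47113 + y(I(-4)) = -47113 + (146 - 1*1) = -47113 + (146 - 1) = -47113 + 145 = -46968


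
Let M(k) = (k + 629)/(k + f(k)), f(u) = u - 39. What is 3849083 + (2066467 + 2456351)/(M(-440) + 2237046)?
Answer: 2637707507925599/685281695 ≈ 3.8491e+6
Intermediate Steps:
f(u) = -39 + u
M(k) = (629 + k)/(-39 + 2*k) (M(k) = (k + 629)/(k + (-39 + k)) = (629 + k)/(-39 + 2*k))
3849083 + (2066467 + 2456351)/(M(-440) + 2237046) = 3849083 + (2066467 + 2456351)/((629 - 440)/(-39 + 2*(-440)) + 2237046) = 3849083 + 4522818/(189/(-39 - 880) + 2237046) = 3849083 + 4522818/(189/(-919) + 2237046) = 3849083 + 4522818/(-1/919*189 + 2237046) = 3849083 + 4522818/(-189/919 + 2237046) = 3849083 + 4522818/(2055845085/919) = 3849083 + 4522818*(919/2055845085) = 3849083 + 1385489914/685281695 = 2637707507925599/685281695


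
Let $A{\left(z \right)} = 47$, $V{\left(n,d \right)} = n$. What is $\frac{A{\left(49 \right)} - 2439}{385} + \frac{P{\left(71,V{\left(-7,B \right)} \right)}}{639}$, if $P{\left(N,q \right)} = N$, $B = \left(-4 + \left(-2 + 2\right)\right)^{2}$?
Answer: $- \frac{21143}{3465} \approx -6.1019$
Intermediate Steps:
$B = 16$ ($B = \left(-4 + 0\right)^{2} = \left(-4\right)^{2} = 16$)
$\frac{A{\left(49 \right)} - 2439}{385} + \frac{P{\left(71,V{\left(-7,B \right)} \right)}}{639} = \frac{47 - 2439}{385} + \frac{71}{639} = \left(47 - 2439\right) \frac{1}{385} + 71 \cdot \frac{1}{639} = \left(-2392\right) \frac{1}{385} + \frac{1}{9} = - \frac{2392}{385} + \frac{1}{9} = - \frac{21143}{3465}$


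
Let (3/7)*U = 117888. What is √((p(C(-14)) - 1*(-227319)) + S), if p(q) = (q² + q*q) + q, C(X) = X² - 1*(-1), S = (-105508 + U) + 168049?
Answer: √642747 ≈ 801.71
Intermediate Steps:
U = 275072 (U = (7/3)*117888 = 275072)
S = 337613 (S = (-105508 + 275072) + 168049 = 169564 + 168049 = 337613)
C(X) = 1 + X² (C(X) = X² + 1 = 1 + X²)
p(q) = q + 2*q² (p(q) = (q² + q²) + q = 2*q² + q = q + 2*q²)
√((p(C(-14)) - 1*(-227319)) + S) = √(((1 + (-14)²)*(1 + 2*(1 + (-14)²)) - 1*(-227319)) + 337613) = √(((1 + 196)*(1 + 2*(1 + 196)) + 227319) + 337613) = √((197*(1 + 2*197) + 227319) + 337613) = √((197*(1 + 394) + 227319) + 337613) = √((197*395 + 227319) + 337613) = √((77815 + 227319) + 337613) = √(305134 + 337613) = √642747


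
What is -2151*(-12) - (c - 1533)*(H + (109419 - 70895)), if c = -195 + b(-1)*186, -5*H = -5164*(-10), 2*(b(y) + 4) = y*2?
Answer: 74970780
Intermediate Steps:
b(y) = -4 + y (b(y) = -4 + (y*2)/2 = -4 + (2*y)/2 = -4 + y)
H = -10328 (H = -(-5164)*(-10)/5 = -⅕*51640 = -10328)
c = -1125 (c = -195 + (-4 - 1)*186 = -195 - 5*186 = -195 - 930 = -1125)
-2151*(-12) - (c - 1533)*(H + (109419 - 70895)) = -2151*(-12) - (-1125 - 1533)*(-10328 + (109419 - 70895)) = 25812 - (-2658)*(-10328 + 38524) = 25812 - (-2658)*28196 = 25812 - 1*(-74944968) = 25812 + 74944968 = 74970780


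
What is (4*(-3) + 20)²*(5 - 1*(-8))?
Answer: 832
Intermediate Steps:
(4*(-3) + 20)²*(5 - 1*(-8)) = (-12 + 20)²*(5 + 8) = 8²*13 = 64*13 = 832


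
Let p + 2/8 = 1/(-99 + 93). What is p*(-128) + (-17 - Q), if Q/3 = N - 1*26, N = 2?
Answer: 325/3 ≈ 108.33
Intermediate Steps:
Q = -72 (Q = 3*(2 - 1*26) = 3*(2 - 26) = 3*(-24) = -72)
p = -5/12 (p = -¼ + 1/(-99 + 93) = -¼ + 1/(-6) = -¼ - ⅙ = -5/12 ≈ -0.41667)
p*(-128) + (-17 - Q) = -5/12*(-128) + (-17 - 1*(-72)) = 160/3 + (-17 + 72) = 160/3 + 55 = 325/3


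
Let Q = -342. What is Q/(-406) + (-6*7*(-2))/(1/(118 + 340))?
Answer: 7809987/203 ≈ 38473.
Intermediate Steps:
Q/(-406) + (-6*7*(-2))/(1/(118 + 340)) = -342/(-406) + (-6*7*(-2))/(1/(118 + 340)) = -342*(-1/406) + (-42*(-2))/(1/458) = 171/203 + 84/(1/458) = 171/203 + 84*458 = 171/203 + 38472 = 7809987/203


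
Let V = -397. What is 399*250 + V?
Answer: 99353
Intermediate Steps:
399*250 + V = 399*250 - 397 = 99750 - 397 = 99353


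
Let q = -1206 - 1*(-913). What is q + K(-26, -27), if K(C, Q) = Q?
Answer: -320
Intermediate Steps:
q = -293 (q = -1206 + 913 = -293)
q + K(-26, -27) = -293 - 27 = -320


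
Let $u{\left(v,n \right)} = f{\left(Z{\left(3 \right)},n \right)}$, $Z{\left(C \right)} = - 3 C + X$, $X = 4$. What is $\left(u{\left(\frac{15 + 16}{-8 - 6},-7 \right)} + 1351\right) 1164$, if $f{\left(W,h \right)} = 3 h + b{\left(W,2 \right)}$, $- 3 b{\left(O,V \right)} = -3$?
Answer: $1549284$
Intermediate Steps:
$b{\left(O,V \right)} = 1$ ($b{\left(O,V \right)} = \left(- \frac{1}{3}\right) \left(-3\right) = 1$)
$Z{\left(C \right)} = 4 - 3 C$ ($Z{\left(C \right)} = - 3 C + 4 = 4 - 3 C$)
$f{\left(W,h \right)} = 1 + 3 h$ ($f{\left(W,h \right)} = 3 h + 1 = 1 + 3 h$)
$u{\left(v,n \right)} = 1 + 3 n$
$\left(u{\left(\frac{15 + 16}{-8 - 6},-7 \right)} + 1351\right) 1164 = \left(\left(1 + 3 \left(-7\right)\right) + 1351\right) 1164 = \left(\left(1 - 21\right) + 1351\right) 1164 = \left(-20 + 1351\right) 1164 = 1331 \cdot 1164 = 1549284$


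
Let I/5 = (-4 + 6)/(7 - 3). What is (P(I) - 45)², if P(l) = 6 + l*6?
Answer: 576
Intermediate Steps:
I = 5/2 (I = 5*((-4 + 6)/(7 - 3)) = 5*(2/4) = 5*(2*(¼)) = 5*(½) = 5/2 ≈ 2.5000)
P(l) = 6 + 6*l
(P(I) - 45)² = ((6 + 6*(5/2)) - 45)² = ((6 + 15) - 45)² = (21 - 45)² = (-24)² = 576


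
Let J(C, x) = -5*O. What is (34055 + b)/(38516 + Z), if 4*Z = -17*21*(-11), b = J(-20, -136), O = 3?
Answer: 136160/157991 ≈ 0.86182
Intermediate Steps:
J(C, x) = -15 (J(C, x) = -5*3 = -15)
b = -15
Z = 3927/4 (Z = (-17*21*(-11))/4 = (-357*(-11))/4 = (¼)*3927 = 3927/4 ≈ 981.75)
(34055 + b)/(38516 + Z) = (34055 - 15)/(38516 + 3927/4) = 34040/(157991/4) = 34040*(4/157991) = 136160/157991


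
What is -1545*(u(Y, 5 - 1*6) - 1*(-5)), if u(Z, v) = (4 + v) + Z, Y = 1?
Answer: -13905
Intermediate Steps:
u(Z, v) = 4 + Z + v
-1545*(u(Y, 5 - 1*6) - 1*(-5)) = -1545*((4 + 1 + (5 - 1*6)) - 1*(-5)) = -1545*((4 + 1 + (5 - 6)) + 5) = -1545*((4 + 1 - 1) + 5) = -1545*(4 + 5) = -1545*9 = -13905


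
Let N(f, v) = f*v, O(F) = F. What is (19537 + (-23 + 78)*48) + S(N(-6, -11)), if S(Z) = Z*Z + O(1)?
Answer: 26534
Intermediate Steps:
S(Z) = 1 + Z² (S(Z) = Z*Z + 1 = Z² + 1 = 1 + Z²)
(19537 + (-23 + 78)*48) + S(N(-6, -11)) = (19537 + (-23 + 78)*48) + (1 + (-6*(-11))²) = (19537 + 55*48) + (1 + 66²) = (19537 + 2640) + (1 + 4356) = 22177 + 4357 = 26534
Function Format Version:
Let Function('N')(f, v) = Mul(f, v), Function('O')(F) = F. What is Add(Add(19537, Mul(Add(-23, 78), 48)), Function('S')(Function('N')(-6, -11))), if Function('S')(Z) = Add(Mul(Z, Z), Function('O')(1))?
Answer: 26534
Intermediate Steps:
Function('S')(Z) = Add(1, Pow(Z, 2)) (Function('S')(Z) = Add(Mul(Z, Z), 1) = Add(Pow(Z, 2), 1) = Add(1, Pow(Z, 2)))
Add(Add(19537, Mul(Add(-23, 78), 48)), Function('S')(Function('N')(-6, -11))) = Add(Add(19537, Mul(Add(-23, 78), 48)), Add(1, Pow(Mul(-6, -11), 2))) = Add(Add(19537, Mul(55, 48)), Add(1, Pow(66, 2))) = Add(Add(19537, 2640), Add(1, 4356)) = Add(22177, 4357) = 26534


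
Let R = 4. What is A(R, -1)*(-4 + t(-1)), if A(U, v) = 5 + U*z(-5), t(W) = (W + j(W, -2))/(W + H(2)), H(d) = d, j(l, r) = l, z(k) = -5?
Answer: 90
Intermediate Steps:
t(W) = 2*W/(2 + W) (t(W) = (W + W)/(W + 2) = (2*W)/(2 + W) = 2*W/(2 + W))
A(U, v) = 5 - 5*U (A(U, v) = 5 + U*(-5) = 5 - 5*U)
A(R, -1)*(-4 + t(-1)) = (5 - 5*4)*(-4 + 2*(-1)/(2 - 1)) = (5 - 20)*(-4 + 2*(-1)/1) = -15*(-4 + 2*(-1)*1) = -15*(-4 - 2) = -15*(-6) = 90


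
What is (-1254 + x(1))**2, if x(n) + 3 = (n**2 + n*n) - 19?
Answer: 1623076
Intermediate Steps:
x(n) = -22 + 2*n**2 (x(n) = -3 + ((n**2 + n*n) - 19) = -3 + ((n**2 + n**2) - 19) = -3 + (2*n**2 - 19) = -3 + (-19 + 2*n**2) = -22 + 2*n**2)
(-1254 + x(1))**2 = (-1254 + (-22 + 2*1**2))**2 = (-1254 + (-22 + 2*1))**2 = (-1254 + (-22 + 2))**2 = (-1254 - 20)**2 = (-1274)**2 = 1623076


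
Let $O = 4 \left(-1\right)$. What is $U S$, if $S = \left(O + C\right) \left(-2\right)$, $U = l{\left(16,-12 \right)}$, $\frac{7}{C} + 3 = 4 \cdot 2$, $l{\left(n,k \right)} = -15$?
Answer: $-78$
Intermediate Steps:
$O = -4$
$C = \frac{7}{5}$ ($C = \frac{7}{-3 + 4 \cdot 2} = \frac{7}{-3 + 8} = \frac{7}{5} \approx 1.4$)
$U = -15$
$S = \frac{26}{5}$ ($S = \left(-4 + \frac{7}{5}\right) \left(-2\right) = \left(- \frac{13}{5}\right) \left(-2\right) = \frac{26}{5} \approx 5.2$)
$U S = \left(-15\right) \frac{26}{5} = -78$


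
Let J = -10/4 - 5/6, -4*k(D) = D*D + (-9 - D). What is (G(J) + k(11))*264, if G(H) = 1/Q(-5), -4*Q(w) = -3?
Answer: -6314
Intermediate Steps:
Q(w) = 3/4 (Q(w) = -1/4*(-3) = 3/4)
k(D) = 9/4 - D**2/4 + D/4 (k(D) = -(D*D + (-9 - D))/4 = -(D**2 + (-9 - D))/4 = -(-9 + D**2 - D)/4 = 9/4 - D**2/4 + D/4)
J = -10/3 (J = -10*1/4 - 5*1/6 = -5/2 - 5/6 = -10/3 ≈ -3.3333)
G(H) = 4/3 (G(H) = 1/(3/4) = 4/3)
(G(J) + k(11))*264 = (4/3 + (9/4 - 1/4*11**2 + (1/4)*11))*264 = (4/3 + (9/4 - 1/4*121 + 11/4))*264 = (4/3 + (9/4 - 121/4 + 11/4))*264 = (4/3 - 101/4)*264 = -287/12*264 = -6314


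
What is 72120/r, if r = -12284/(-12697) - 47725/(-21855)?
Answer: 4002558094440/174886229 ≈ 22887.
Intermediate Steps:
r = 174886229/55498587 (r = -12284*(-1/12697) - 47725*(-1/21855) = 12284/12697 + 9545/4371 = 174886229/55498587 ≈ 3.1512)
72120/r = 72120/(174886229/55498587) = 72120*(55498587/174886229) = 4002558094440/174886229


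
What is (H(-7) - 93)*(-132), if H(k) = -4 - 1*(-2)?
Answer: 12540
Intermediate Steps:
H(k) = -2 (H(k) = -4 + 2 = -2)
(H(-7) - 93)*(-132) = (-2 - 93)*(-132) = -95*(-132) = 12540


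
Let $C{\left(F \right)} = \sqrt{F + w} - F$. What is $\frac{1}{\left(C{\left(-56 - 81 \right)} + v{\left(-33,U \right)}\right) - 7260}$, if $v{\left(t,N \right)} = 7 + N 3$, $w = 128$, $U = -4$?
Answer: $- \frac{792}{5645377} - \frac{i}{16936131} \approx -0.00014029 - 5.9045 \cdot 10^{-8} i$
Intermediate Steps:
$v{\left(t,N \right)} = 7 + 3 N$
$C{\left(F \right)} = \sqrt{128 + F} - F$ ($C{\left(F \right)} = \sqrt{F + 128} - F = \sqrt{128 + F} - F$)
$\frac{1}{\left(C{\left(-56 - 81 \right)} + v{\left(-33,U \right)}\right) - 7260} = \frac{1}{\left(\left(\sqrt{128 - 137} - \left(-56 - 81\right)\right) + \left(7 + 3 \left(-4\right)\right)\right) - 7260} = \frac{1}{\left(\left(\sqrt{128 - 137} - -137\right) + \left(7 - 12\right)\right) - 7260} = \frac{1}{\left(\left(\sqrt{-9} + 137\right) - 5\right) - 7260} = \frac{1}{\left(\left(3 i + 137\right) - 5\right) - 7260} = \frac{1}{\left(\left(137 + 3 i\right) - 5\right) - 7260} = \frac{1}{\left(132 + 3 i\right) - 7260} = \frac{1}{-7128 + 3 i} = \frac{-7128 - 3 i}{50808393}$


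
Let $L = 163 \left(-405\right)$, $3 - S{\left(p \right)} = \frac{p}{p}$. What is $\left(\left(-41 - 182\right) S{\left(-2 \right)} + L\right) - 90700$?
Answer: $-157161$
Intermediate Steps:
$S{\left(p \right)} = 2$ ($S{\left(p \right)} = 3 - \frac{p}{p} = 3 - 1 = 2$)
$L = -66015$
$\left(\left(-41 - 182\right) S{\left(-2 \right)} + L\right) - 90700 = \left(\left(-41 - 182\right) 2 - 66015\right) - 90700 = \left(\left(-223\right) 2 - 66015\right) - 90700 = \left(-446 - 66015\right) - 90700 = -66461 - 90700 = -157161$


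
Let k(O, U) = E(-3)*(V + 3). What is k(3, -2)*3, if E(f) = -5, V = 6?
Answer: -135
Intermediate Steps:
k(O, U) = -45 (k(O, U) = -5*(6 + 3) = -5*9 = -45)
k(3, -2)*3 = -45*3 = -135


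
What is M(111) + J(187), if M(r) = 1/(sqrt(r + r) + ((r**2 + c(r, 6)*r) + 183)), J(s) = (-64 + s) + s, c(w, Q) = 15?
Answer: 20745239753/66920113 - sqrt(222)/200760339 ≈ 310.00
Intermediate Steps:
J(s) = -64 + 2*s
M(r) = 1/(183 + r**2 + 15*r + sqrt(2)*sqrt(r)) (M(r) = 1/(sqrt(r + r) + ((r**2 + 15*r) + 183)) = 1/(sqrt(2*r) + (183 + r**2 + 15*r)) = 1/(sqrt(2)*sqrt(r) + (183 + r**2 + 15*r)) = 1/(183 + r**2 + 15*r + sqrt(2)*sqrt(r)))
M(111) + J(187) = 1/(183 + 111**2 + 15*111 + sqrt(2)*sqrt(111)) + (-64 + 2*187) = 1/(183 + 12321 + 1665 + sqrt(222)) + (-64 + 374) = 1/(14169 + sqrt(222)) + 310 = 310 + 1/(14169 + sqrt(222))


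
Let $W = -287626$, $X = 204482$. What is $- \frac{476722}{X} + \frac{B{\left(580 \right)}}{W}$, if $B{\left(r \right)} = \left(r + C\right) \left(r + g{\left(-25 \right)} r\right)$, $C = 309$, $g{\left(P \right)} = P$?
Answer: $\frac{598330642547}{14703584933} \approx 40.693$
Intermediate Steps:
$B{\left(r \right)} = - 24 r \left(309 + r\right)$ ($B{\left(r \right)} = \left(r + 309\right) \left(r - 25 r\right) = \left(309 + r\right) \left(- 24 r\right) = - 24 r \left(309 + r\right)$)
$- \frac{476722}{X} + \frac{B{\left(580 \right)}}{W} = - \frac{476722}{204482} + \frac{24 \cdot 580 \left(-309 - 580\right)}{-287626} = \left(-476722\right) \frac{1}{204482} + 24 \cdot 580 \left(-309 - 580\right) \left(- \frac{1}{287626}\right) = - \frac{238361}{102241} + 24 \cdot 580 \left(-889\right) \left(- \frac{1}{287626}\right) = - \frac{238361}{102241} - - \frac{6187440}{143813} = - \frac{238361}{102241} + \frac{6187440}{143813} = \frac{598330642547}{14703584933}$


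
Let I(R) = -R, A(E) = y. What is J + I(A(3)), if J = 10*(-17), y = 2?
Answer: -172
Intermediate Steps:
A(E) = 2
J = -170
J + I(A(3)) = -170 - 1*2 = -170 - 2 = -172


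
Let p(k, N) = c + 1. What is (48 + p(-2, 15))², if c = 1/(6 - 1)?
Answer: 60516/25 ≈ 2420.6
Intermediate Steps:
c = ⅕ (c = 1/5 = ⅕ ≈ 0.20000)
p(k, N) = 6/5 (p(k, N) = ⅕ + 1 = 6/5)
(48 + p(-2, 15))² = (48 + 6/5)² = (246/5)² = 60516/25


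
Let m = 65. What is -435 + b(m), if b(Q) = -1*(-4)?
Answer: -431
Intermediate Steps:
b(Q) = 4
-435 + b(m) = -435 + 4 = -431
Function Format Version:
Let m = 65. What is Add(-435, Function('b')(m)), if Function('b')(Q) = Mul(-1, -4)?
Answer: -431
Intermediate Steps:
Function('b')(Q) = 4
Add(-435, Function('b')(m)) = Add(-435, 4) = -431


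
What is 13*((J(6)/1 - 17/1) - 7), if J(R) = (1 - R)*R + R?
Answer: -624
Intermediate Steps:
J(R) = R + R*(1 - R) (J(R) = R*(1 - R) + R = R + R*(1 - R))
13*((J(6)/1 - 17/1) - 7) = 13*(((6*(2 - 1*6))/1 - 17/1) - 7) = 13*(((6*(2 - 6))*1 - 17*1) - 7) = 13*(((6*(-4))*1 - 17) - 7) = 13*((-24*1 - 17) - 7) = 13*((-24 - 17) - 7) = 13*(-41 - 7) = 13*(-48) = -624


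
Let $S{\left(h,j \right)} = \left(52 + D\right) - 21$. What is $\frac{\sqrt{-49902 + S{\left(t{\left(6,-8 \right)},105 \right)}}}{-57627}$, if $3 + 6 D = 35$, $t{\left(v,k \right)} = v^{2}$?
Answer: $- \frac{7 i \sqrt{9159}}{172881} \approx - 0.003875 i$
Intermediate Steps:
$D = \frac{16}{3}$ ($D = - \frac{1}{2} + \frac{1}{6} \cdot 35 = - \frac{1}{2} + \frac{35}{6} = \frac{16}{3} \approx 5.3333$)
$S{\left(h,j \right)} = \frac{109}{3}$ ($S{\left(h,j \right)} = \left(52 + \frac{16}{3}\right) - 21 = \frac{172}{3} - 21 = \frac{109}{3}$)
$\frac{\sqrt{-49902 + S{\left(t{\left(6,-8 \right)},105 \right)}}}{-57627} = \frac{\sqrt{-49902 + \frac{109}{3}}}{-57627} = \sqrt{- \frac{149597}{3}} \left(- \frac{1}{57627}\right) = \frac{7 i \sqrt{9159}}{3} \left(- \frac{1}{57627}\right) = - \frac{7 i \sqrt{9159}}{172881}$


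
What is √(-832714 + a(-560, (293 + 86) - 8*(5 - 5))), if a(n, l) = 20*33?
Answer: I*√832054 ≈ 912.17*I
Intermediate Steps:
a(n, l) = 660
√(-832714 + a(-560, (293 + 86) - 8*(5 - 5))) = √(-832714 + 660) = √(-832054) = I*√832054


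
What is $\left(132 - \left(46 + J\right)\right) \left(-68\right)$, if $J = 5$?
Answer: $-5508$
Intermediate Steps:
$\left(132 - \left(46 + J\right)\right) \left(-68\right) = \left(132 - 51\right) \left(-68\right) = 81 \left(-68\right) = -5508$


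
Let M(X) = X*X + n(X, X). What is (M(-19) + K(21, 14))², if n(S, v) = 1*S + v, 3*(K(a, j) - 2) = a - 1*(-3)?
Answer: 110889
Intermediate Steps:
K(a, j) = 3 + a/3 (K(a, j) = 2 + (a - 1*(-3))/3 = 2 + (a + 3)/3 = 2 + (3 + a)/3 = 2 + (1 + a/3) = 3 + a/3)
n(S, v) = S + v
M(X) = X² + 2*X (M(X) = X*X + (X + X) = X² + 2*X)
(M(-19) + K(21, 14))² = (-19*(2 - 19) + (3 + (⅓)*21))² = (-19*(-17) + (3 + 7))² = (323 + 10)² = 333² = 110889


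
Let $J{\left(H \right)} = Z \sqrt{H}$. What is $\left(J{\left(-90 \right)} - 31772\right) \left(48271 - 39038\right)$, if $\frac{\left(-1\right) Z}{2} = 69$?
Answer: $-293350876 - 3822462 i \sqrt{10} \approx -2.9335 \cdot 10^{8} - 1.2088 \cdot 10^{7} i$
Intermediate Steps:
$Z = -138$ ($Z = \left(-2\right) 69 = -138$)
$J{\left(H \right)} = - 138 \sqrt{H}$
$\left(J{\left(-90 \right)} - 31772\right) \left(48271 - 39038\right) = \left(- 138 \sqrt{-90} - 31772\right) \left(48271 - 39038\right) = \left(- 138 \cdot 3 i \sqrt{10} - 31772\right) 9233 = \left(- 414 i \sqrt{10} - 31772\right) 9233 = \left(-31772 - 414 i \sqrt{10}\right) 9233 = -293350876 - 3822462 i \sqrt{10}$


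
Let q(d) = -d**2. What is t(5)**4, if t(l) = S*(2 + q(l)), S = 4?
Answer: 71639296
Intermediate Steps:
t(l) = 8 - 4*l**2 (t(l) = 4*(2 - l**2) = 8 - 4*l**2)
t(5)**4 = (8 - 4*5**2)**4 = (8 - 4*25)**4 = (8 - 100)**4 = (-92)**4 = 71639296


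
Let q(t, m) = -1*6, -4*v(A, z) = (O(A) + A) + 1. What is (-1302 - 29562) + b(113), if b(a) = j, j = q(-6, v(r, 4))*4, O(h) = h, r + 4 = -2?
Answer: -30888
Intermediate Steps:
r = -6 (r = -4 - 2 = -6)
v(A, z) = -¼ - A/2 (v(A, z) = -((A + A) + 1)/4 = -(2*A + 1)/4 = -(1 + 2*A)/4 = -¼ - A/2)
q(t, m) = -6
j = -24 (j = -6*4 = -24)
b(a) = -24
(-1302 - 29562) + b(113) = (-1302 - 29562) - 24 = -30864 - 24 = -30888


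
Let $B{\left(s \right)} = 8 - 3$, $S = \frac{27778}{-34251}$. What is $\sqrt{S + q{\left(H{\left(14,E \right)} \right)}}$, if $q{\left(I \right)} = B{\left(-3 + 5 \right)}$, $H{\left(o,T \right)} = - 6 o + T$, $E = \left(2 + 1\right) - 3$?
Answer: $\frac{\sqrt{100290423}}{4893} \approx 2.0467$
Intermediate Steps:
$S = - \frac{27778}{34251}$ ($S = 27778 \left(- \frac{1}{34251}\right) = - \frac{27778}{34251} \approx -0.81101$)
$B{\left(s \right)} = 5$ ($B{\left(s \right)} = 8 - 3 = 5$)
$E = 0$ ($E = 3 - 3 = 0$)
$H{\left(o,T \right)} = T - 6 o$
$q{\left(I \right)} = 5$
$\sqrt{S + q{\left(H{\left(14,E \right)} \right)}} = \sqrt{- \frac{27778}{34251} + 5} = \sqrt{\frac{143477}{34251}} = \frac{\sqrt{100290423}}{4893}$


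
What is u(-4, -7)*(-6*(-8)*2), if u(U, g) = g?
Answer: -672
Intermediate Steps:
u(-4, -7)*(-6*(-8)*2) = -7*(-6*(-8))*2 = -336*2 = -7*96 = -672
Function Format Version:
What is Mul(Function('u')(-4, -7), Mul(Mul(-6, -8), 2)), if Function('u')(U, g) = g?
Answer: -672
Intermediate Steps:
Mul(Function('u')(-4, -7), Mul(Mul(-6, -8), 2)) = Mul(-7, Mul(Mul(-6, -8), 2)) = Mul(-7, Mul(48, 2)) = Mul(-7, 96) = -672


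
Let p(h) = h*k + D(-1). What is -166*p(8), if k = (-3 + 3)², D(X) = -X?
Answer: -166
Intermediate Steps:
k = 0 (k = 0² = 0)
p(h) = 1 (p(h) = h*0 - 1*(-1) = 0 + 1 = 1)
-166*p(8) = -166*1 = -166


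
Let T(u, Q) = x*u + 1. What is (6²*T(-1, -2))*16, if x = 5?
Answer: -2304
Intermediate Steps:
T(u, Q) = 1 + 5*u (T(u, Q) = 5*u + 1 = 1 + 5*u)
(6²*T(-1, -2))*16 = (6²*(1 + 5*(-1)))*16 = (36*(1 - 5))*16 = (36*(-4))*16 = -144*16 = -2304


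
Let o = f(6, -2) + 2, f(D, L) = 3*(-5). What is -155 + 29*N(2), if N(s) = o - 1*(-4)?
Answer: -416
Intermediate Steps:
f(D, L) = -15
o = -13 (o = -15 + 2 = -13)
N(s) = -9 (N(s) = -13 - 1*(-4) = -13 + 4 = -9)
-155 + 29*N(2) = -155 + 29*(-9) = -155 - 261 = -416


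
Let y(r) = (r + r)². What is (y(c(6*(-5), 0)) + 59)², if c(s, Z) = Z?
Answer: 3481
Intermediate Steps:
y(r) = 4*r² (y(r) = (2*r)² = 4*r²)
(y(c(6*(-5), 0)) + 59)² = (4*0² + 59)² = (4*0 + 59)² = (0 + 59)² = 59² = 3481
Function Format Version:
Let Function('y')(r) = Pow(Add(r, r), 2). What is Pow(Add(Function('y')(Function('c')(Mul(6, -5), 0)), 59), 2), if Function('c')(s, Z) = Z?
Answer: 3481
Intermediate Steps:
Function('y')(r) = Mul(4, Pow(r, 2)) (Function('y')(r) = Pow(Mul(2, r), 2) = Mul(4, Pow(r, 2)))
Pow(Add(Function('y')(Function('c')(Mul(6, -5), 0)), 59), 2) = Pow(Add(Mul(4, Pow(0, 2)), 59), 2) = Pow(Add(Mul(4, 0), 59), 2) = Pow(Add(0, 59), 2) = Pow(59, 2) = 3481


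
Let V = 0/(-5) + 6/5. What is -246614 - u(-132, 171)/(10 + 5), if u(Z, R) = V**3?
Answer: -154133822/625 ≈ -2.4661e+5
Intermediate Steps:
V = 6/5 (V = 0*(-1/5) + 6*(1/5) = 0 + 6/5 = 6/5 ≈ 1.2000)
u(Z, R) = 216/125 (u(Z, R) = (6/5)**3 = 216/125)
-246614 - u(-132, 171)/(10 + 5) = -246614 - 216/((10 + 5)*125) = -246614 - 216/(15*125) = -246614 - 1*72/625 = -246614 - 72/625 = -154133822/625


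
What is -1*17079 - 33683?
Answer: -50762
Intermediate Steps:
-1*17079 - 33683 = -17079 - 33683 = -50762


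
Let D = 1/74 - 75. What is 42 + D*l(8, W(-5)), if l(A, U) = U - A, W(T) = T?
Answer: 75245/74 ≈ 1016.8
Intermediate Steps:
D = -5549/74 (D = 1/74 - 75 = -5549/74 ≈ -74.986)
42 + D*l(8, W(-5)) = 42 - 5549*(-5 - 1*8)/74 = 42 - 5549*(-5 - 8)/74 = 42 - 5549/74*(-13) = 42 + 72137/74 = 75245/74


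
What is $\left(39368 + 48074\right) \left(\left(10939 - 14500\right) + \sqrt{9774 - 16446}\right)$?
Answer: $-311380962 + 349768 i \sqrt{417} \approx -3.1138 \cdot 10^{8} + 7.1425 \cdot 10^{6} i$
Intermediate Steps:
$\left(39368 + 48074\right) \left(\left(10939 - 14500\right) + \sqrt{9774 - 16446}\right) = 87442 \left(-3561 + \sqrt{-6672}\right) = 87442 \left(-3561 + 4 i \sqrt{417}\right) = -311380962 + 349768 i \sqrt{417}$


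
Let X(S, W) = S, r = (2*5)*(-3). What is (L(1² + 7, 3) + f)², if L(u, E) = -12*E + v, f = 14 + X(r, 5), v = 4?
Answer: 2304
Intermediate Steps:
r = -30 (r = 10*(-3) = -30)
f = -16 (f = 14 - 30 = -16)
L(u, E) = 4 - 12*E (L(u, E) = -12*E + 4 = 4 - 12*E)
(L(1² + 7, 3) + f)² = ((4 - 12*3) - 16)² = ((4 - 36) - 16)² = (-32 - 16)² = (-48)² = 2304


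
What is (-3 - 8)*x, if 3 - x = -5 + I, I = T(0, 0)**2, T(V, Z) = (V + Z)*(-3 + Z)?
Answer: -88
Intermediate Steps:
T(V, Z) = (-3 + Z)*(V + Z)
I = 0 (I = (0**2 - 3*0 - 3*0 + 0*0)**2 = (0 + 0 + 0 + 0)**2 = 0**2 = 0)
x = 8 (x = 3 - (-5 + 0) = 3 - 1*(-5) = 3 + 5 = 8)
(-3 - 8)*x = (-3 - 8)*8 = -11*8 = -88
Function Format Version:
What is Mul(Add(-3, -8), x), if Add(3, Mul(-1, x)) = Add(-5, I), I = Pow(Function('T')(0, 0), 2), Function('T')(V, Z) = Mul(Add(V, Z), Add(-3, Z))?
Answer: -88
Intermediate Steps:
Function('T')(V, Z) = Mul(Add(-3, Z), Add(V, Z))
I = 0 (I = Pow(Add(Pow(0, 2), Mul(-3, 0), Mul(-3, 0), Mul(0, 0)), 2) = Pow(Add(0, 0, 0, 0), 2) = Pow(0, 2) = 0)
x = 8 (x = Add(3, Mul(-1, Add(-5, 0))) = Add(3, Mul(-1, -5)) = Add(3, 5) = 8)
Mul(Add(-3, -8), x) = Mul(Add(-3, -8), 8) = Mul(-11, 8) = -88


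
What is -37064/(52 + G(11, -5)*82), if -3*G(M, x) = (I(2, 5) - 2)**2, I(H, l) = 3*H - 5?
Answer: -55596/37 ≈ -1502.6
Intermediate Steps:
I(H, l) = -5 + 3*H
G(M, x) = -1/3 (G(M, x) = -((-5 + 3*2) - 2)**2/3 = -((-5 + 6) - 2)**2/3 = -(1 - 2)**2/3 = -1/3*(-1)**2 = -1/3*1 = -1/3)
-37064/(52 + G(11, -5)*82) = -37064/(52 - 1/3*82) = -37064/(52 - 82/3) = -37064/74/3 = -37064*3/74 = -55596/37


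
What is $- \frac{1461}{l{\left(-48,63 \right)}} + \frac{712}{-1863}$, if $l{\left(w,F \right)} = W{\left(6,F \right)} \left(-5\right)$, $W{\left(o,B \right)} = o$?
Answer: $\frac{900161}{18630} \approx 48.318$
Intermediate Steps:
$l{\left(w,F \right)} = -30$ ($l{\left(w,F \right)} = 6 \left(-5\right) = -30$)
$- \frac{1461}{l{\left(-48,63 \right)}} + \frac{712}{-1863} = - \frac{1461}{-30} + \frac{712}{-1863} = \left(-1461\right) \left(- \frac{1}{30}\right) + 712 \left(- \frac{1}{1863}\right) = \frac{487}{10} - \frac{712}{1863} = \frac{900161}{18630}$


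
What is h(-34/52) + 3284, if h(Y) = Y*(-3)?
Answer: 85435/26 ≈ 3286.0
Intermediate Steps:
h(Y) = -3*Y
h(-34/52) + 3284 = -(-102)/52 + 3284 = -3*(-17/26) + 3284 = 51/26 + 3284 = 85435/26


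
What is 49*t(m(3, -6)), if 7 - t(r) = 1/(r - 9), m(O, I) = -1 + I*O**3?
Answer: 59045/172 ≈ 343.28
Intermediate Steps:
t(r) = 7 - 1/(-9 + r) (t(r) = 7 - 1/(r - 9) = 7 - 1/(-9 + r))
49*t(m(3, -6)) = 49*((-64 + 7*(-1 - 6*3**3))/(-9 + (-1 - 6*3**3))) = 49*((-64 + 7*(-1 - 6*27))/(-9 + (-1 - 6*27))) = 49*((-64 + 7*(-1 - 162))/(-9 + (-1 - 162))) = 49*((-64 + 7*(-163))/(-9 - 163)) = 49*((-64 - 1141)/(-172)) = 49*(-1/172*(-1205)) = 49*(1205/172) = 59045/172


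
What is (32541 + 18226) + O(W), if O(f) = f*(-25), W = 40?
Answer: 49767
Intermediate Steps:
O(f) = -25*f
(32541 + 18226) + O(W) = (32541 + 18226) - 25*40 = 50767 - 1000 = 49767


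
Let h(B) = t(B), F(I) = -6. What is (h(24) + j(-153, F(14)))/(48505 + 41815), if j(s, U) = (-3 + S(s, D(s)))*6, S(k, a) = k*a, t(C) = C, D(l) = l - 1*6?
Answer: 9123/5645 ≈ 1.6161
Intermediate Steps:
D(l) = -6 + l (D(l) = l - 6 = -6 + l)
h(B) = B
S(k, a) = a*k
j(s, U) = -18 + 6*s*(-6 + s) (j(s, U) = (-3 + (-6 + s)*s)*6 = (-3 + s*(-6 + s))*6 = -18 + 6*s*(-6 + s))
(h(24) + j(-153, F(14)))/(48505 + 41815) = (24 + (-18 + 6*(-153)*(-6 - 153)))/(48505 + 41815) = (24 + (-18 + 6*(-153)*(-159)))/90320 = (24 + (-18 + 145962))*(1/90320) = (24 + 145944)*(1/90320) = 145968*(1/90320) = 9123/5645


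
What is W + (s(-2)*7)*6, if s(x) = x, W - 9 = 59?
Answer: -16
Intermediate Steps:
W = 68 (W = 9 + 59 = 68)
W + (s(-2)*7)*6 = 68 - 2*7*6 = 68 - 14*6 = 68 - 84 = -16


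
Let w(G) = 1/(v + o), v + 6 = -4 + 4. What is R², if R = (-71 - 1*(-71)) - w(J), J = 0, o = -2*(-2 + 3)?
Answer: 1/64 ≈ 0.015625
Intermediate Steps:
v = -6 (v = -6 + (-4 + 4) = -6 + 0 = -6)
o = -2 (o = -2*1 = -2)
w(G) = -⅛ (w(G) = 1/(-6 - 2) = 1/(-8) = -⅛)
R = ⅛ (R = (-71 - 1*(-71)) - 1*(-⅛) = (-71 + 71) + ⅛ = 0 + ⅛ = ⅛ ≈ 0.12500)
R² = (⅛)² = 1/64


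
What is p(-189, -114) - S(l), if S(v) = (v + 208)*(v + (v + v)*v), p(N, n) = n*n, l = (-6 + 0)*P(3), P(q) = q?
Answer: -106704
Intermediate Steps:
l = -18 (l = (-6 + 0)*3 = -6*3 = -18)
p(N, n) = n²
S(v) = (208 + v)*(v + 2*v²) (S(v) = (208 + v)*(v + (2*v)*v) = (208 + v)*(v + 2*v²))
p(-189, -114) - S(l) = (-114)² - (-18)*(208 + 2*(-18)² + 417*(-18)) = 12996 - (-18)*(208 + 2*324 - 7506) = 12996 - (-18)*(208 + 648 - 7506) = 12996 - (-18)*(-6650) = 12996 - 1*119700 = 12996 - 119700 = -106704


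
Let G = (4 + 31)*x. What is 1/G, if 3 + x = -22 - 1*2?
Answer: -1/945 ≈ -0.0010582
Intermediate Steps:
x = -27 (x = -3 + (-22 - 1*2) = -3 + (-22 - 2) = -3 - 24 = -27)
G = -945 (G = (4 + 31)*(-27) = 35*(-27) = -945)
1/G = 1/(-945) = -1/945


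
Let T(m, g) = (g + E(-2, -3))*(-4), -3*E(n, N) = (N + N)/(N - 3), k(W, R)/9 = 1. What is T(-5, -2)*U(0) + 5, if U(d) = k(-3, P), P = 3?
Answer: 89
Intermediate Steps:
k(W, R) = 9 (k(W, R) = 9*1 = 9)
E(n, N) = -2*N/(3*(-3 + N)) (E(n, N) = -(N + N)/(3*(N - 3)) = -2*N/(3*(-3 + N)))
U(d) = 9
T(m, g) = 4/3 - 4*g (T(m, g) = (g - 2*(-3)/(-9 + 3*(-3)))*(-4) = (g - 2*(-3)/(-9 - 9))*(-4) = (g - 2*(-3)/(-18))*(-4) = (g - 2*(-3)*(-1/18))*(-4) = (g - 1/3)*(-4) = (-1/3 + g)*(-4) = 4/3 - 4*g)
T(-5, -2)*U(0) + 5 = (4/3 - 4*(-2))*9 + 5 = (4/3 + 8)*9 + 5 = (28/3)*9 + 5 = 84 + 5 = 89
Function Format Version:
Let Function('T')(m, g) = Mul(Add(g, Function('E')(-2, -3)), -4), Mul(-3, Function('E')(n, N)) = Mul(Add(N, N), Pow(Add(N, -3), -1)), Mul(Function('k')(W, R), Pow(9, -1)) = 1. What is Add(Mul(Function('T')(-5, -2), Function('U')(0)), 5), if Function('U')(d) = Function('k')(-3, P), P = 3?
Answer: 89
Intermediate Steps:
Function('k')(W, R) = 9 (Function('k')(W, R) = Mul(9, 1) = 9)
Function('E')(n, N) = Mul(Rational(-2, 3), N, Pow(Add(-3, N), -1)) (Function('E')(n, N) = Mul(Rational(-1, 3), Mul(Add(N, N), Pow(Add(N, -3), -1))) = Mul(Rational(-1, 3), Mul(Mul(2, N), Pow(Add(-3, N), -1))) = Mul(Rational(-1, 3), Mul(2, N, Pow(Add(-3, N), -1))) = Mul(Rational(-2, 3), N, Pow(Add(-3, N), -1)))
Function('U')(d) = 9
Function('T')(m, g) = Add(Rational(4, 3), Mul(-4, g)) (Function('T')(m, g) = Mul(Add(g, Mul(-2, -3, Pow(Add(-9, Mul(3, -3)), -1))), -4) = Mul(Add(g, Mul(-2, -3, Pow(Add(-9, -9), -1))), -4) = Mul(Add(g, Mul(-2, -3, Pow(-18, -1))), -4) = Mul(Add(g, Mul(-2, -3, Rational(-1, 18))), -4) = Mul(Add(g, Rational(-1, 3)), -4) = Mul(Add(Rational(-1, 3), g), -4) = Add(Rational(4, 3), Mul(-4, g)))
Add(Mul(Function('T')(-5, -2), Function('U')(0)), 5) = Add(Mul(Add(Rational(4, 3), Mul(-4, -2)), 9), 5) = Add(Mul(Add(Rational(4, 3), 8), 9), 5) = Add(Mul(Rational(28, 3), 9), 5) = Add(84, 5) = 89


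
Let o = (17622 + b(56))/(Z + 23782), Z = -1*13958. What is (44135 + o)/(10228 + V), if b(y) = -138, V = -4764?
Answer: 108399931/13419584 ≈ 8.0777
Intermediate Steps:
Z = -13958
o = 4371/2456 (o = (17622 - 138)/(-13958 + 23782) = 17484/9824 = 17484*(1/9824) = 4371/2456 ≈ 1.7797)
(44135 + o)/(10228 + V) = (44135 + 4371/2456)/(10228 - 4764) = (108399931/2456)/5464 = (108399931/2456)*(1/5464) = 108399931/13419584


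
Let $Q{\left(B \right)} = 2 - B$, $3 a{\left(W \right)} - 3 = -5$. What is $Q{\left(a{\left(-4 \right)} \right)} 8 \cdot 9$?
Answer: $192$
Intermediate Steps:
$a{\left(W \right)} = - \frac{2}{3}$ ($a{\left(W \right)} = 1 + \frac{1}{3} \left(-5\right) = 1 - \frac{5}{3} = - \frac{2}{3}$)
$Q{\left(a{\left(-4 \right)} \right)} 8 \cdot 9 = \left(2 - - \frac{2}{3}\right) 8 \cdot 9 = \left(2 + \frac{2}{3}\right) 8 \cdot 9 = \frac{8}{3} \cdot 8 \cdot 9 = \frac{64}{3} \cdot 9 = 192$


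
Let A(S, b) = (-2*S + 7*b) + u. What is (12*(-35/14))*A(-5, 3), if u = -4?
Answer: -810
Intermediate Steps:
A(S, b) = -4 - 2*S + 7*b (A(S, b) = (-2*S + 7*b) - 4 = -4 - 2*S + 7*b)
(12*(-35/14))*A(-5, 3) = (12*(-35/14))*(-4 - 2*(-5) + 7*3) = (12*(-35*1/14))*(-4 + 10 + 21) = (12*(-5/2))*27 = -30*27 = -810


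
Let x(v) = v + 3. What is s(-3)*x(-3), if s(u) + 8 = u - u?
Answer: 0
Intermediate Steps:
x(v) = 3 + v
s(u) = -8 (s(u) = -8 + (u - u) = -8 + 0 = -8)
s(-3)*x(-3) = -8*(3 - 3) = -8*0 = 0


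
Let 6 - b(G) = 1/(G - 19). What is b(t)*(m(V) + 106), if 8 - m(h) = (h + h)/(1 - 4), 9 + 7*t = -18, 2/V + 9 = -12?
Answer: 3470563/5040 ≈ 688.60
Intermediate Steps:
V = -2/21 (V = 2/(-9 - 12) = 2/(-21) = 2*(-1/21) = -2/21 ≈ -0.095238)
t = -27/7 (t = -9/7 + (⅐)*(-18) = -9/7 - 18/7 = -27/7 ≈ -3.8571)
m(h) = 8 + 2*h/3 (m(h) = 8 - (h + h)/(1 - 4) = 8 - 2*h/(-3) = 8 - 2*h*(-1)/3 = 8 - (-2)*h/3 = 8 + 2*h/3)
b(G) = 6 - 1/(-19 + G) (b(G) = 6 - 1/(G - 19) = 6 - 1/(-19 + G))
b(t)*(m(V) + 106) = ((-115 + 6*(-27/7))/(-19 - 27/7))*((8 + (⅔)*(-2/21)) + 106) = ((-115 - 162/7)/(-160/7))*((8 - 4/63) + 106) = (-7/160*(-967/7))*(500/63 + 106) = (967/160)*(7178/63) = 3470563/5040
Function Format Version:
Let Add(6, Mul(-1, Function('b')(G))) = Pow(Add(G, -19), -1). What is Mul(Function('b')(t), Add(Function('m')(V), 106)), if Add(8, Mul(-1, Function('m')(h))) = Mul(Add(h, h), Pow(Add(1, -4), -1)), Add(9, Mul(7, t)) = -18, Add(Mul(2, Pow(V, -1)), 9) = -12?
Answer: Rational(3470563, 5040) ≈ 688.60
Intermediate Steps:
V = Rational(-2, 21) (V = Mul(2, Pow(Add(-9, -12), -1)) = Mul(2, Pow(-21, -1)) = Mul(2, Rational(-1, 21)) = Rational(-2, 21) ≈ -0.095238)
t = Rational(-27, 7) (t = Add(Rational(-9, 7), Mul(Rational(1, 7), -18)) = Add(Rational(-9, 7), Rational(-18, 7)) = Rational(-27, 7) ≈ -3.8571)
Function('m')(h) = Add(8, Mul(Rational(2, 3), h)) (Function('m')(h) = Add(8, Mul(-1, Mul(Add(h, h), Pow(Add(1, -4), -1)))) = Add(8, Mul(-1, Mul(Mul(2, h), Pow(-3, -1)))) = Add(8, Mul(-1, Mul(Mul(2, h), Rational(-1, 3)))) = Add(8, Mul(-1, Mul(Rational(-2, 3), h))) = Add(8, Mul(Rational(2, 3), h)))
Function('b')(G) = Add(6, Mul(-1, Pow(Add(-19, G), -1))) (Function('b')(G) = Add(6, Mul(-1, Pow(Add(G, -19), -1))) = Add(6, Mul(-1, Pow(Add(-19, G), -1))))
Mul(Function('b')(t), Add(Function('m')(V), 106)) = Mul(Mul(Pow(Add(-19, Rational(-27, 7)), -1), Add(-115, Mul(6, Rational(-27, 7)))), Add(Add(8, Mul(Rational(2, 3), Rational(-2, 21))), 106)) = Mul(Mul(Pow(Rational(-160, 7), -1), Add(-115, Rational(-162, 7))), Add(Add(8, Rational(-4, 63)), 106)) = Mul(Mul(Rational(-7, 160), Rational(-967, 7)), Add(Rational(500, 63), 106)) = Mul(Rational(967, 160), Rational(7178, 63)) = Rational(3470563, 5040)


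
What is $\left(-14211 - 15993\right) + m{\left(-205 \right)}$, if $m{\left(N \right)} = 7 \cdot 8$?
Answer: $-30148$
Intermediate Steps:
$m{\left(N \right)} = 56$
$\left(-14211 - 15993\right) + m{\left(-205 \right)} = \left(-14211 - 15993\right) + 56 = -30204 + 56 = -30148$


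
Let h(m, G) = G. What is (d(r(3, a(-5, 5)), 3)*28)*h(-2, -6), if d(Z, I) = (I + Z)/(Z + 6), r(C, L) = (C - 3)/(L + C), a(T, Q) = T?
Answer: -84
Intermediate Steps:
r(C, L) = (-3 + C)/(C + L)
d(Z, I) = (I + Z)/(6 + Z)
(d(r(3, a(-5, 5)), 3)*28)*h(-2, -6) = (((3 + (-3 + 3)/(3 - 5))/(6 + (-3 + 3)/(3 - 5)))*28)*(-6) = (((3 + 0/(-2))/(6 + 0/(-2)))*28)*(-6) = (((3 - 1/2*0)/(6 - 1/2*0))*28)*(-6) = (((3 + 0)/(6 + 0))*28)*(-6) = ((3/6)*28)*(-6) = (((1/6)*3)*28)*(-6) = ((1/2)*28)*(-6) = 14*(-6) = -84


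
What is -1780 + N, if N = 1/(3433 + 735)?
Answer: -7419039/4168 ≈ -1780.0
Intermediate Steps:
N = 1/4168 ≈ 0.00023992
-1780 + N = -1780 + 1/4168 = -7419039/4168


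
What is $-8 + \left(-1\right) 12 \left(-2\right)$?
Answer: $16$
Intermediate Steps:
$-8 + \left(-1\right) 12 \left(-2\right) = -8 - -24 = -8 + 24 = 16$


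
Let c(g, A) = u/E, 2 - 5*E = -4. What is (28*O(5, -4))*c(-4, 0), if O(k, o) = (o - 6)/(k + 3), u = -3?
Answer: 175/2 ≈ 87.500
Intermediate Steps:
E = 6/5 (E = 2/5 - 1/5*(-4) = 2/5 + 4/5 = 6/5 ≈ 1.2000)
O(k, o) = (-6 + o)/(3 + k)
c(g, A) = -5/2 (c(g, A) = -3/6/5 = -3*5/6 = -5/2)
(28*O(5, -4))*c(-4, 0) = (28*((-6 - 4)/(3 + 5)))*(-5/2) = (28*(-10/8))*(-5/2) = (28*((1/8)*(-10)))*(-5/2) = (28*(-5/4))*(-5/2) = -35*(-5/2) = 175/2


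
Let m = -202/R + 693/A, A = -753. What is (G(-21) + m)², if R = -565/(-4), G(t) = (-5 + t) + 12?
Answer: 5376522725289/20111494225 ≈ 267.34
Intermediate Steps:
G(t) = 7 + t
R = 565/4 (R = -565*(-¼) = 565/4 ≈ 141.25)
m = -333323/141815 (m = -202/565/4 + 693/(-753) = -202*4/565 + 693*(-1/753) = -808/565 - 231/251 = -333323/141815 ≈ -2.3504)
(G(-21) + m)² = ((7 - 21) - 333323/141815)² = (-14 - 333323/141815)² = (-2318733/141815)² = 5376522725289/20111494225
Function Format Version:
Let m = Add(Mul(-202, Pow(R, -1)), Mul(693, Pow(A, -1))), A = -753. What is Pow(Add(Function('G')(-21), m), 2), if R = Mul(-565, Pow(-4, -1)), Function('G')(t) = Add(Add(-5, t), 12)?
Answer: Rational(5376522725289, 20111494225) ≈ 267.34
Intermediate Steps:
Function('G')(t) = Add(7, t)
R = Rational(565, 4) (R = Mul(-565, Rational(-1, 4)) = Rational(565, 4) ≈ 141.25)
m = Rational(-333323, 141815) (m = Add(Mul(-202, Pow(Rational(565, 4), -1)), Mul(693, Pow(-753, -1))) = Add(Mul(-202, Rational(4, 565)), Mul(693, Rational(-1, 753))) = Add(Rational(-808, 565), Rational(-231, 251)) = Rational(-333323, 141815) ≈ -2.3504)
Pow(Add(Function('G')(-21), m), 2) = Pow(Add(Add(7, -21), Rational(-333323, 141815)), 2) = Pow(Add(-14, Rational(-333323, 141815)), 2) = Pow(Rational(-2318733, 141815), 2) = Rational(5376522725289, 20111494225)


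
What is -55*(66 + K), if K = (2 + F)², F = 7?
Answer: -8085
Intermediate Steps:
K = 81 (K = (2 + 7)² = 9² = 81)
-55*(66 + K) = -55*(66 + 81) = -55*147 = -8085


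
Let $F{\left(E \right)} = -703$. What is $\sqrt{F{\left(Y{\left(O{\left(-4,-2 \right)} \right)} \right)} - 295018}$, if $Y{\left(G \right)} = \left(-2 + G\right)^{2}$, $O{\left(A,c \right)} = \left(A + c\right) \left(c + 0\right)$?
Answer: $i \sqrt{295721} \approx 543.8 i$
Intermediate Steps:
$O{\left(A,c \right)} = c \left(A + c\right)$ ($O{\left(A,c \right)} = \left(A + c\right) c = c \left(A + c\right)$)
$\sqrt{F{\left(Y{\left(O{\left(-4,-2 \right)} \right)} \right)} - 295018} = \sqrt{-703 - 295018} = \sqrt{-295721} = i \sqrt{295721}$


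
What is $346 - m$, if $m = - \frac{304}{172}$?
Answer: $\frac{14954}{43} \approx 347.77$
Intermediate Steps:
$m = - \frac{76}{43}$ ($m = \left(-304\right) \frac{1}{172} = - \frac{76}{43} \approx -1.7674$)
$346 - m = 346 - - \frac{76}{43} = 346 + \frac{76}{43} = \frac{14954}{43}$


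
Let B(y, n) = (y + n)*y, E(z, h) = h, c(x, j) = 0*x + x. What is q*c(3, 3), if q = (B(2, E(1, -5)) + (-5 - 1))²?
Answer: 432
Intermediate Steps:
c(x, j) = x (c(x, j) = 0 + x = x)
B(y, n) = y*(n + y) (B(y, n) = (n + y)*y = y*(n + y))
q = 144 (q = (2*(-5 + 2) + (-5 - 1))² = (2*(-3) - 6)² = (-6 - 6)² = (-12)² = 144)
q*c(3, 3) = 144*3 = 432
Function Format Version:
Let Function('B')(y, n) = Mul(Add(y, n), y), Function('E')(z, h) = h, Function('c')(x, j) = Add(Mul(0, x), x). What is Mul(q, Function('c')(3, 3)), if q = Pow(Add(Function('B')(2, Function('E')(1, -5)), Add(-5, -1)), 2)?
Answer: 432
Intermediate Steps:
Function('c')(x, j) = x (Function('c')(x, j) = Add(0, x) = x)
Function('B')(y, n) = Mul(y, Add(n, y)) (Function('B')(y, n) = Mul(Add(n, y), y) = Mul(y, Add(n, y)))
q = 144 (q = Pow(Add(Mul(2, Add(-5, 2)), Add(-5, -1)), 2) = Pow(Add(Mul(2, -3), -6), 2) = Pow(Add(-6, -6), 2) = Pow(-12, 2) = 144)
Mul(q, Function('c')(3, 3)) = Mul(144, 3) = 432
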